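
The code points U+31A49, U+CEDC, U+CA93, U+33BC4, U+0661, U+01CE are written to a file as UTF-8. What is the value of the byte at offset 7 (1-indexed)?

1-indexed offset 7 is 0-indexed offset 6.
U+31A49 → 4-byte form F0 B1 A9 89 at offsets 0–3.
U+CEDC → 3-byte form EC BB 9C at offsets 4–6.
Offset 6 falls in char 2's range; it's byte 3 of EC BB 9C = 0x9C.

0x9C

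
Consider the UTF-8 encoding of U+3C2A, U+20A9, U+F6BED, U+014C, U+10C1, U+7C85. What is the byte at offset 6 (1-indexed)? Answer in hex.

0xA9

1-indexed offset 6 is 0-indexed offset 5.
U+3C2A → 3-byte form E3 B0 AA at offsets 0–2.
U+20A9 → 3-byte form E2 82 A9 at offsets 3–5.
Offset 5 falls in char 2's range; it's byte 3 of E2 82 A9 = 0xA9.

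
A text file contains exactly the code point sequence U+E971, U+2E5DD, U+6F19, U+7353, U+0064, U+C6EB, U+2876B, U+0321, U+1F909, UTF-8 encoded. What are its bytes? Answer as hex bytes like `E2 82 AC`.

EE A5 B1 F0 AE 97 9D E6 BC 99 E7 8D 93 64 EC 9B AB F0 A8 9D AB CC A1 F0 9F A4 89

U+E971: 3-byte form → EE A5 B1.
U+2E5DD: 4-byte form → F0 AE 97 9D.
U+6F19: 3-byte form → E6 BC 99.
U+7353: 3-byte form → E7 8D 93.
U+0064: 1-byte form → 64.
U+C6EB: 3-byte form → EC 9B AB.
U+2876B: 4-byte form → F0 A8 9D AB.
U+0321: 2-byte form → CC A1.
U+1F909: 4-byte form → F0 9F A4 89.
Concatenated (27 bytes): EE A5 B1 F0 AE 97 9D E6 BC 99 E7 8D 93 64 EC 9B AB F0 A8 9D AB CC A1 F0 9F A4 89.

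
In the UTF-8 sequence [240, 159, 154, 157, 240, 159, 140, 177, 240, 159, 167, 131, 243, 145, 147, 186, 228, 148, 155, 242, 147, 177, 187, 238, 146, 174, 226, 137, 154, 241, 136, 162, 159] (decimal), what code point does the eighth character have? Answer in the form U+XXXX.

Offset 0: leading byte 0xF0 = 11110000 → 4-byte char #1 = F0 9F 9A 9D.
Offset 4: leading byte 0xF0 = 11110000 → 4-byte char #2 = F0 9F 8C B1.
Offset 8: leading byte 0xF0 = 11110000 → 4-byte char #3 = F0 9F A7 83.
Offset 12: leading byte 0xF3 = 11110011 → 4-byte char #4 = F3 91 93 BA.
Offset 16: leading byte 0xE4 = 11100100 → 3-byte char #5 = E4 94 9B.
Offset 19: leading byte 0xF2 = 11110010 → 4-byte char #6 = F2 93 B1 BB.
Offset 23: leading byte 0xEE = 11101110 → 3-byte char #7 = EE 92 AE.
Offset 26: leading byte 0xE2 = 11100010 → 3-byte char #8 = E2 89 9A.
Leading byte 0xE2 = 11100010 matches 1110xxxx → 3-byte sequence.
Byte 1: 0xE2 = 11100010, payload 0010 (4 bits).
Byte 2: 0x89 = 10001001 (10xxxxxx ✓), payload 001001.
Byte 3: 0x9A = 10011010 (10xxxxxx ✓), payload 011010.
Concatenate: 0010001001011010 = 0x225A (16 bits → U+225A).

U+225A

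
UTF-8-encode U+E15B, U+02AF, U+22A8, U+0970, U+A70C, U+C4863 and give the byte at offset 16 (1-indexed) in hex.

1-indexed offset 16 is 0-indexed offset 15.
U+E15B → 3-byte form EE 85 9B at offsets 0–2.
U+02AF → 2-byte form CA AF at offsets 3–4.
U+22A8 → 3-byte form E2 8A A8 at offsets 5–7.
U+0970 → 3-byte form E0 A5 B0 at offsets 8–10.
U+A70C → 3-byte form EA 9C 8C at offsets 11–13.
U+C4863 → 4-byte form F3 84 A1 A3 at offsets 14–17.
Offset 15 falls in char 6's range; it's byte 2 of F3 84 A1 A3 = 0x84.

0x84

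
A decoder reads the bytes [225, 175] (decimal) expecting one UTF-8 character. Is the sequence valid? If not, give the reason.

invalid (sequence truncated)

Leading byte 0xE1 = 11100001 → 3-byte form, but only 2 bytes are present.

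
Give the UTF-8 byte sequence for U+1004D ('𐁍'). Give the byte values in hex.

U+1004D = 0x1004D = 65613 decimal. In range U+10000–U+10FFFF → 4-byte form: 11110xxx 10xxxxxx 10xxxxxx 10xxxxxx.
Binary (21 bits): 000010000000001001101.
Split 3+6+6+6: 000 | 010000 | 000001 | 001101.
Byte 1: 11110000 = 0xF0.
Byte 2: 10010000 = 0x90.
Byte 3: 10000001 = 0x81.
Byte 4: 10001101 = 0x8D.

F0 90 81 8D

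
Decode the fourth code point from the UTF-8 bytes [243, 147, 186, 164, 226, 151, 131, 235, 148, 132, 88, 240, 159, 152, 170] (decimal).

Offset 0: leading byte 0xF3 = 11110011 → 4-byte char #1 = F3 93 BA A4.
Offset 4: leading byte 0xE2 = 11100010 → 3-byte char #2 = E2 97 83.
Offset 7: leading byte 0xEB = 11101011 → 3-byte char #3 = EB 94 84.
Offset 10: leading byte 0x58 = 01011000 → 1-byte char #4 = 58.
Leading byte 0x58 = 01011000 matches 0xxxxxxx → 1-byte sequence.
Byte 1: 0x58 = 01011000, payload 1011000 (7 bits).
Concatenate: 1011000 = 0x58 (7 bits → U+0058).

U+0058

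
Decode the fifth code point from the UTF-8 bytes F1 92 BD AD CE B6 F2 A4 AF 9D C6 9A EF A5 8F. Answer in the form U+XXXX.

U+F94F

Offset 0: leading byte 0xF1 = 11110001 → 4-byte char #1 = F1 92 BD AD.
Offset 4: leading byte 0xCE = 11001110 → 2-byte char #2 = CE B6.
Offset 6: leading byte 0xF2 = 11110010 → 4-byte char #3 = F2 A4 AF 9D.
Offset 10: leading byte 0xC6 = 11000110 → 2-byte char #4 = C6 9A.
Offset 12: leading byte 0xEF = 11101111 → 3-byte char #5 = EF A5 8F.
Leading byte 0xEF = 11101111 matches 1110xxxx → 3-byte sequence.
Byte 1: 0xEF = 11101111, payload 1111 (4 bits).
Byte 2: 0xA5 = 10100101 (10xxxxxx ✓), payload 100101.
Byte 3: 0x8F = 10001111 (10xxxxxx ✓), payload 001111.
Concatenate: 1111100101001111 = 0xF94F (16 bits → U+F94F).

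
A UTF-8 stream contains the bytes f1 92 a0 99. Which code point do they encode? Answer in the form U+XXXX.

Leading byte 0xF1 = 11110001 matches 11110xxx → 4-byte sequence.
Byte 1: 0xF1 = 11110001, payload 001 (3 bits).
Byte 2: 0x92 = 10010010 (10xxxxxx ✓), payload 010010.
Byte 3: 0xA0 = 10100000 (10xxxxxx ✓), payload 100000.
Byte 4: 0x99 = 10011001 (10xxxxxx ✓), payload 011001.
Concatenate: 001010010100000011001 = 0x52819 (21 bits → U+52819).

U+52819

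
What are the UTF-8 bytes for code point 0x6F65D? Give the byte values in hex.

U+6F65D = 0x6F65D = 456285 decimal. In range U+10000–U+10FFFF → 4-byte form: 11110xxx 10xxxxxx 10xxxxxx 10xxxxxx.
Binary (21 bits): 001101111011001011101.
Split 3+6+6+6: 001 | 101111 | 011001 | 011101.
Byte 1: 11110001 = 0xF1.
Byte 2: 10101111 = 0xAF.
Byte 3: 10011001 = 0x99.
Byte 4: 10011101 = 0x9D.

F1 AF 99 9D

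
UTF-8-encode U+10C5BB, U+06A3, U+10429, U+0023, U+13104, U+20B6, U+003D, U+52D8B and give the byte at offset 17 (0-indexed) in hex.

U+10C5BB → 4-byte form F4 8C 96 BB at offsets 0–3.
U+06A3 → 2-byte form DA A3 at offsets 4–5.
U+10429 → 4-byte form F0 90 90 A9 at offsets 6–9.
U+0023 → 1-byte form 23 at offsets 10–10.
U+13104 → 4-byte form F0 93 84 84 at offsets 11–14.
U+20B6 → 3-byte form E2 82 B6 at offsets 15–17.
Offset 17 falls in char 6's range; it's byte 3 of E2 82 B6 = 0xB6.

0xB6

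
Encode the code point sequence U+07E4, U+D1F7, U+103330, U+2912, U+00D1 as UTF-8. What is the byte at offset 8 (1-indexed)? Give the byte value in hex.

0x8C

1-indexed offset 8 is 0-indexed offset 7.
U+07E4 → 2-byte form DF A4 at offsets 0–1.
U+D1F7 → 3-byte form ED 87 B7 at offsets 2–4.
U+103330 → 4-byte form F4 83 8C B0 at offsets 5–8.
Offset 7 falls in char 3's range; it's byte 3 of F4 83 8C B0 = 0x8C.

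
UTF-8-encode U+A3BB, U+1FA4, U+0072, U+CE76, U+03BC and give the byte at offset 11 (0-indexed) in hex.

U+A3BB → 3-byte form EA 8E BB at offsets 0–2.
U+1FA4 → 3-byte form E1 BE A4 at offsets 3–5.
U+0072 → 1-byte form 72 at offsets 6–6.
U+CE76 → 3-byte form EC B9 B6 at offsets 7–9.
U+03BC → 2-byte form CE BC at offsets 10–11.
Offset 11 falls in char 5's range; it's byte 2 of CE BC = 0xBC.

0xBC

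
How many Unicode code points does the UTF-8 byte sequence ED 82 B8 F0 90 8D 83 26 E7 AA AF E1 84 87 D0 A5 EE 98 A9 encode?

Byte at offset 0: 0xED = 11101101 → 3-byte char (#1). Advance 3.
Byte at offset 3: 0xF0 = 11110000 → 4-byte char (#2). Advance 4.
Byte at offset 7: 0x26 = 00100110 → 1-byte char (#3). Advance 1.
Byte at offset 8: 0xE7 = 11100111 → 3-byte char (#4). Advance 3.
Byte at offset 11: 0xE1 = 11100001 → 3-byte char (#5). Advance 3.
Byte at offset 14: 0xD0 = 11010000 → 2-byte char (#6). Advance 2.
Byte at offset 16: 0xEE = 11101110 → 3-byte char (#7). Advance 3.
Reached end at offset 19 after 7 code points.

7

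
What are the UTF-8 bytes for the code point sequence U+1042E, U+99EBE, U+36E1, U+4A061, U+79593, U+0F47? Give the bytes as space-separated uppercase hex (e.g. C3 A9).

F0 90 90 AE F2 99 BA BE E3 9B A1 F1 8A 81 A1 F1 B9 96 93 E0 BD 87

U+1042E: 4-byte form → F0 90 90 AE.
U+99EBE: 4-byte form → F2 99 BA BE.
U+36E1: 3-byte form → E3 9B A1.
U+4A061: 4-byte form → F1 8A 81 A1.
U+79593: 4-byte form → F1 B9 96 93.
U+0F47: 3-byte form → E0 BD 87.
Concatenated (22 bytes): F0 90 90 AE F2 99 BA BE E3 9B A1 F1 8A 81 A1 F1 B9 96 93 E0 BD 87.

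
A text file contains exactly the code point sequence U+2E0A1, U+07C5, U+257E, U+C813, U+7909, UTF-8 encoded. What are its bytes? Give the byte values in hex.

F0 AE 82 A1 DF 85 E2 95 BE EC A0 93 E7 A4 89

U+2E0A1: 4-byte form → F0 AE 82 A1.
U+07C5: 2-byte form → DF 85.
U+257E: 3-byte form → E2 95 BE.
U+C813: 3-byte form → EC A0 93.
U+7909: 3-byte form → E7 A4 89.
Concatenated (15 bytes): F0 AE 82 A1 DF 85 E2 95 BE EC A0 93 E7 A4 89.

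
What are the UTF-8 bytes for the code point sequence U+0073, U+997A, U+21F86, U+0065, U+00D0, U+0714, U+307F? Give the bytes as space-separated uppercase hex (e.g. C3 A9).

73 E9 A5 BA F0 A1 BE 86 65 C3 90 DC 94 E3 81 BF

U+0073: 1-byte form → 73.
U+997A: 3-byte form → E9 A5 BA.
U+21F86: 4-byte form → F0 A1 BE 86.
U+0065: 1-byte form → 65.
U+00D0: 2-byte form → C3 90.
U+0714: 2-byte form → DC 94.
U+307F: 3-byte form → E3 81 BF.
Concatenated (16 bytes): 73 E9 A5 BA F0 A1 BE 86 65 C3 90 DC 94 E3 81 BF.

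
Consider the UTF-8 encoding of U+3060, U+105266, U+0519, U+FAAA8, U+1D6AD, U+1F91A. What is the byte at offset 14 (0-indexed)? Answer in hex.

0x9D

U+3060 → 3-byte form E3 81 A0 at offsets 0–2.
U+105266 → 4-byte form F4 85 89 A6 at offsets 3–6.
U+0519 → 2-byte form D4 99 at offsets 7–8.
U+FAAA8 → 4-byte form F3 BA AA A8 at offsets 9–12.
U+1D6AD → 4-byte form F0 9D 9A AD at offsets 13–16.
Offset 14 falls in char 5's range; it's byte 2 of F0 9D 9A AD = 0x9D.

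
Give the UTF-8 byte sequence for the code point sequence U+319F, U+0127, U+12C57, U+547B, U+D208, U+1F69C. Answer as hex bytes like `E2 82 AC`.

E3 86 9F C4 A7 F0 92 B1 97 E5 91 BB ED 88 88 F0 9F 9A 9C

U+319F: 3-byte form → E3 86 9F.
U+0127: 2-byte form → C4 A7.
U+12C57: 4-byte form → F0 92 B1 97.
U+547B: 3-byte form → E5 91 BB.
U+D208: 3-byte form → ED 88 88.
U+1F69C: 4-byte form → F0 9F 9A 9C.
Concatenated (19 bytes): E3 86 9F C4 A7 F0 92 B1 97 E5 91 BB ED 88 88 F0 9F 9A 9C.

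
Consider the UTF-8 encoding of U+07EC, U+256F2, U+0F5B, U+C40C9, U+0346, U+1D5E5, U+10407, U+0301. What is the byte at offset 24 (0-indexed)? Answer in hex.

0x81

U+07EC → 2-byte form DF AC at offsets 0–1.
U+256F2 → 4-byte form F0 A5 9B B2 at offsets 2–5.
U+0F5B → 3-byte form E0 BD 9B at offsets 6–8.
U+C40C9 → 4-byte form F3 84 83 89 at offsets 9–12.
U+0346 → 2-byte form CD 86 at offsets 13–14.
U+1D5E5 → 4-byte form F0 9D 97 A5 at offsets 15–18.
U+10407 → 4-byte form F0 90 90 87 at offsets 19–22.
U+0301 → 2-byte form CC 81 at offsets 23–24.
Offset 24 falls in char 8's range; it's byte 2 of CC 81 = 0x81.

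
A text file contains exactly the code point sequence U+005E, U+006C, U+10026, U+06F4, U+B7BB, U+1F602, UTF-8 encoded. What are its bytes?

U+005E: 1-byte form → 5E.
U+006C: 1-byte form → 6C.
U+10026: 4-byte form → F0 90 80 A6.
U+06F4: 2-byte form → DB B4.
U+B7BB: 3-byte form → EB 9E BB.
U+1F602: 4-byte form → F0 9F 98 82.
Concatenated (15 bytes): 5E 6C F0 90 80 A6 DB B4 EB 9E BB F0 9F 98 82.

5E 6C F0 90 80 A6 DB B4 EB 9E BB F0 9F 98 82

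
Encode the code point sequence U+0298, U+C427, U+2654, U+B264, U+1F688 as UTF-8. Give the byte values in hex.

U+0298: 2-byte form → CA 98.
U+C427: 3-byte form → EC 90 A7.
U+2654: 3-byte form → E2 99 94.
U+B264: 3-byte form → EB 89 A4.
U+1F688: 4-byte form → F0 9F 9A 88.
Concatenated (15 bytes): CA 98 EC 90 A7 E2 99 94 EB 89 A4 F0 9F 9A 88.

CA 98 EC 90 A7 E2 99 94 EB 89 A4 F0 9F 9A 88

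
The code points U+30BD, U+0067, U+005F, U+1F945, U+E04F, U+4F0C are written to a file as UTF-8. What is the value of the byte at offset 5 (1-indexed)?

0x5F

1-indexed offset 5 is 0-indexed offset 4.
U+30BD → 3-byte form E3 82 BD at offsets 0–2.
U+0067 → 1-byte form 67 at offsets 3–3.
U+005F → 1-byte form 5F at offsets 4–4.
Offset 4 falls in char 3's range; it's byte 1 of 5F = 0x5F.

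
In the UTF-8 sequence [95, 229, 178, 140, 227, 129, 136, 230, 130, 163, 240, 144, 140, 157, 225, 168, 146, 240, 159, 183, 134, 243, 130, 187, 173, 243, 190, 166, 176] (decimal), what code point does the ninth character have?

Offset 0: leading byte 0x5F = 01011111 → 1-byte char #1 = 5F.
Offset 1: leading byte 0xE5 = 11100101 → 3-byte char #2 = E5 B2 8C.
Offset 4: leading byte 0xE3 = 11100011 → 3-byte char #3 = E3 81 88.
Offset 7: leading byte 0xE6 = 11100110 → 3-byte char #4 = E6 82 A3.
Offset 10: leading byte 0xF0 = 11110000 → 4-byte char #5 = F0 90 8C 9D.
Offset 14: leading byte 0xE1 = 11100001 → 3-byte char #6 = E1 A8 92.
Offset 17: leading byte 0xF0 = 11110000 → 4-byte char #7 = F0 9F B7 86.
Offset 21: leading byte 0xF3 = 11110011 → 4-byte char #8 = F3 82 BB AD.
Offset 25: leading byte 0xF3 = 11110011 → 4-byte char #9 = F3 BE A6 B0.
Leading byte 0xF3 = 11110011 matches 11110xxx → 4-byte sequence.
Byte 1: 0xF3 = 11110011, payload 011 (3 bits).
Byte 2: 0xBE = 10111110 (10xxxxxx ✓), payload 111110.
Byte 3: 0xA6 = 10100110 (10xxxxxx ✓), payload 100110.
Byte 4: 0xB0 = 10110000 (10xxxxxx ✓), payload 110000.
Concatenate: 011111110100110110000 = 0xFE9B0 (21 bits → U+FE9B0).

U+FE9B0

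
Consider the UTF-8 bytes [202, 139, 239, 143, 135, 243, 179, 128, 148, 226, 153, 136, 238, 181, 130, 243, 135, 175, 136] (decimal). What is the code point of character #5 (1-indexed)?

Offset 0: leading byte 0xCA = 11001010 → 2-byte char #1 = CA 8B.
Offset 2: leading byte 0xEF = 11101111 → 3-byte char #2 = EF 8F 87.
Offset 5: leading byte 0xF3 = 11110011 → 4-byte char #3 = F3 B3 80 94.
Offset 9: leading byte 0xE2 = 11100010 → 3-byte char #4 = E2 99 88.
Offset 12: leading byte 0xEE = 11101110 → 3-byte char #5 = EE B5 82.
Leading byte 0xEE = 11101110 matches 1110xxxx → 3-byte sequence.
Byte 1: 0xEE = 11101110, payload 1110 (4 bits).
Byte 2: 0xB5 = 10110101 (10xxxxxx ✓), payload 110101.
Byte 3: 0x82 = 10000010 (10xxxxxx ✓), payload 000010.
Concatenate: 1110110101000010 = 0xED42 (16 bits → U+ED42).

U+ED42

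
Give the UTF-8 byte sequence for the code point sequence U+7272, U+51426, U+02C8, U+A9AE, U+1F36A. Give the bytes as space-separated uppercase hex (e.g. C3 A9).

E7 89 B2 F1 91 90 A6 CB 88 EA A6 AE F0 9F 8D AA

U+7272: 3-byte form → E7 89 B2.
U+51426: 4-byte form → F1 91 90 A6.
U+02C8: 2-byte form → CB 88.
U+A9AE: 3-byte form → EA A6 AE.
U+1F36A: 4-byte form → F0 9F 8D AA.
Concatenated (16 bytes): E7 89 B2 F1 91 90 A6 CB 88 EA A6 AE F0 9F 8D AA.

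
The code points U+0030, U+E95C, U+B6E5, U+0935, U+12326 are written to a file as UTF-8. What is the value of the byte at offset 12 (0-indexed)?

0x8C

U+0030 → 1-byte form 30 at offsets 0–0.
U+E95C → 3-byte form EE A5 9C at offsets 1–3.
U+B6E5 → 3-byte form EB 9B A5 at offsets 4–6.
U+0935 → 3-byte form E0 A4 B5 at offsets 7–9.
U+12326 → 4-byte form F0 92 8C A6 at offsets 10–13.
Offset 12 falls in char 5's range; it's byte 3 of F0 92 8C A6 = 0x8C.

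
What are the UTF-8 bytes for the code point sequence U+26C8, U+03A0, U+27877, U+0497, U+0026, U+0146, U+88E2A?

U+26C8: 3-byte form → E2 9B 88.
U+03A0: 2-byte form → CE A0.
U+27877: 4-byte form → F0 A7 A1 B7.
U+0497: 2-byte form → D2 97.
U+0026: 1-byte form → 26.
U+0146: 2-byte form → C5 86.
U+88E2A: 4-byte form → F2 88 B8 AA.
Concatenated (18 bytes): E2 9B 88 CE A0 F0 A7 A1 B7 D2 97 26 C5 86 F2 88 B8 AA.

E2 9B 88 CE A0 F0 A7 A1 B7 D2 97 26 C5 86 F2 88 B8 AA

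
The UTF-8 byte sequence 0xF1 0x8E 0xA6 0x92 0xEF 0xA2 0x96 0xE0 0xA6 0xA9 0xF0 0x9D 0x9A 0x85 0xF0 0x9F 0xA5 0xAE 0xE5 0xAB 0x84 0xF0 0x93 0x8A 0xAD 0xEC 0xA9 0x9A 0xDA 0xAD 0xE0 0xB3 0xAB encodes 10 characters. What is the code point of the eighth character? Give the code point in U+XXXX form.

U+CA5A

Offset 0: leading byte 0xF1 = 11110001 → 4-byte char #1 = F1 8E A6 92.
Offset 4: leading byte 0xEF = 11101111 → 3-byte char #2 = EF A2 96.
Offset 7: leading byte 0xE0 = 11100000 → 3-byte char #3 = E0 A6 A9.
Offset 10: leading byte 0xF0 = 11110000 → 4-byte char #4 = F0 9D 9A 85.
Offset 14: leading byte 0xF0 = 11110000 → 4-byte char #5 = F0 9F A5 AE.
Offset 18: leading byte 0xE5 = 11100101 → 3-byte char #6 = E5 AB 84.
Offset 21: leading byte 0xF0 = 11110000 → 4-byte char #7 = F0 93 8A AD.
Offset 25: leading byte 0xEC = 11101100 → 3-byte char #8 = EC A9 9A.
Leading byte 0xEC = 11101100 matches 1110xxxx → 3-byte sequence.
Byte 1: 0xEC = 11101100, payload 1100 (4 bits).
Byte 2: 0xA9 = 10101001 (10xxxxxx ✓), payload 101001.
Byte 3: 0x9A = 10011010 (10xxxxxx ✓), payload 011010.
Concatenate: 1100101001011010 = 0xCA5A (16 bits → U+CA5A).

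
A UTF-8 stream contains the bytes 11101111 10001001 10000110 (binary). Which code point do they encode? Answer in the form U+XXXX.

Leading byte 0xEF = 11101111 matches 1110xxxx → 3-byte sequence.
Byte 1: 0xEF = 11101111, payload 1111 (4 bits).
Byte 2: 0x89 = 10001001 (10xxxxxx ✓), payload 001001.
Byte 3: 0x86 = 10000110 (10xxxxxx ✓), payload 000110.
Concatenate: 1111001001000110 = 0xF246 (16 bits → U+F246).

U+F246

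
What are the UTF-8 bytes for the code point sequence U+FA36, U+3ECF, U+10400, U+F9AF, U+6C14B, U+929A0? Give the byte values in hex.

U+FA36: 3-byte form → EF A8 B6.
U+3ECF: 3-byte form → E3 BB 8F.
U+10400: 4-byte form → F0 90 90 80.
U+F9AF: 3-byte form → EF A6 AF.
U+6C14B: 4-byte form → F1 AC 85 8B.
U+929A0: 4-byte form → F2 92 A6 A0.
Concatenated (21 bytes): EF A8 B6 E3 BB 8F F0 90 90 80 EF A6 AF F1 AC 85 8B F2 92 A6 A0.

EF A8 B6 E3 BB 8F F0 90 90 80 EF A6 AF F1 AC 85 8B F2 92 A6 A0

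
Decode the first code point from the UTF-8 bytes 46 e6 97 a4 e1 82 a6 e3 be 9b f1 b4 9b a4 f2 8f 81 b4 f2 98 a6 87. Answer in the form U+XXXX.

U+0046

Offset 0: leading byte 0x46 = 01000110 → 1-byte char #1 = 46.
Leading byte 0x46 = 01000110 matches 0xxxxxxx → 1-byte sequence.
Byte 1: 0x46 = 01000110, payload 1000110 (7 bits).
Concatenate: 1000110 = 0x46 (7 bits → U+0046).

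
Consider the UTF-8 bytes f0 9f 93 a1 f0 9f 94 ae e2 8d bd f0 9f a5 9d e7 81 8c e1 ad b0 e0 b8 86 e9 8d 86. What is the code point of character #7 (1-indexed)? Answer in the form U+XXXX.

U+0E06

Offset 0: leading byte 0xF0 = 11110000 → 4-byte char #1 = F0 9F 93 A1.
Offset 4: leading byte 0xF0 = 11110000 → 4-byte char #2 = F0 9F 94 AE.
Offset 8: leading byte 0xE2 = 11100010 → 3-byte char #3 = E2 8D BD.
Offset 11: leading byte 0xF0 = 11110000 → 4-byte char #4 = F0 9F A5 9D.
Offset 15: leading byte 0xE7 = 11100111 → 3-byte char #5 = E7 81 8C.
Offset 18: leading byte 0xE1 = 11100001 → 3-byte char #6 = E1 AD B0.
Offset 21: leading byte 0xE0 = 11100000 → 3-byte char #7 = E0 B8 86.
Leading byte 0xE0 = 11100000 matches 1110xxxx → 3-byte sequence.
Byte 1: 0xE0 = 11100000, payload 0000 (4 bits).
Byte 2: 0xB8 = 10111000 (10xxxxxx ✓), payload 111000.
Byte 3: 0x86 = 10000110 (10xxxxxx ✓), payload 000110.
Concatenate: 0000111000000110 = 0xE06 (16 bits → U+0E06).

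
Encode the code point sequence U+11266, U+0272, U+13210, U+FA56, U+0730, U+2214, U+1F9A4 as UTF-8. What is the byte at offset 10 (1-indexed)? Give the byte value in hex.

1-indexed offset 10 is 0-indexed offset 9.
U+11266 → 4-byte form F0 91 89 A6 at offsets 0–3.
U+0272 → 2-byte form C9 B2 at offsets 4–5.
U+13210 → 4-byte form F0 93 88 90 at offsets 6–9.
Offset 9 falls in char 3's range; it's byte 4 of F0 93 88 90 = 0x90.

0x90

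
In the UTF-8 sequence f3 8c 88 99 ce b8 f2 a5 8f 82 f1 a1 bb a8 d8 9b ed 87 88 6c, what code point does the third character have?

U+A53C2

Offset 0: leading byte 0xF3 = 11110011 → 4-byte char #1 = F3 8C 88 99.
Offset 4: leading byte 0xCE = 11001110 → 2-byte char #2 = CE B8.
Offset 6: leading byte 0xF2 = 11110010 → 4-byte char #3 = F2 A5 8F 82.
Leading byte 0xF2 = 11110010 matches 11110xxx → 4-byte sequence.
Byte 1: 0xF2 = 11110010, payload 010 (3 bits).
Byte 2: 0xA5 = 10100101 (10xxxxxx ✓), payload 100101.
Byte 3: 0x8F = 10001111 (10xxxxxx ✓), payload 001111.
Byte 4: 0x82 = 10000010 (10xxxxxx ✓), payload 000010.
Concatenate: 010100101001111000010 = 0xA53C2 (21 bits → U+A53C2).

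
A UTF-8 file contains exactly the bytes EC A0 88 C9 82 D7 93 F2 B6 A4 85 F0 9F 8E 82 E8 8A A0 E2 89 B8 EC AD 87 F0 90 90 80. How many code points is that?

9

Byte at offset 0: 0xEC = 11101100 → 3-byte char (#1). Advance 3.
Byte at offset 3: 0xC9 = 11001001 → 2-byte char (#2). Advance 2.
Byte at offset 5: 0xD7 = 11010111 → 2-byte char (#3). Advance 2.
Byte at offset 7: 0xF2 = 11110010 → 4-byte char (#4). Advance 4.
Byte at offset 11: 0xF0 = 11110000 → 4-byte char (#5). Advance 4.
Byte at offset 15: 0xE8 = 11101000 → 3-byte char (#6). Advance 3.
Byte at offset 18: 0xE2 = 11100010 → 3-byte char (#7). Advance 3.
Byte at offset 21: 0xEC = 11101100 → 3-byte char (#8). Advance 3.
Byte at offset 24: 0xF0 = 11110000 → 4-byte char (#9). Advance 4.
Reached end at offset 28 after 9 code points.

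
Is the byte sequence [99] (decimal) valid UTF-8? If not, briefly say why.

valid

Leading byte 0x63 = 01100011 → 1-byte form.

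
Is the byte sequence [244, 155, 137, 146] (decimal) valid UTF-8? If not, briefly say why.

invalid (encodes a value above U+10FFFF)

Leading byte 0xF4 = 11110100 → 4-byte form.
Payload = 0x11B252, which exceeds U+10FFFF, the maximum Unicode code point. (Leading bytes F5–FF, or F4 followed by ≥ 0x90, are invalid.)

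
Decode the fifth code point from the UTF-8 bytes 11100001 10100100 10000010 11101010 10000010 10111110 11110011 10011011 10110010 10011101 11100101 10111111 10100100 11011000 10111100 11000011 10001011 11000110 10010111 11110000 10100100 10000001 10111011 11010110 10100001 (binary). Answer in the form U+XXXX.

U+063C

Offset 0: leading byte 0xE1 = 11100001 → 3-byte char #1 = E1 A4 82.
Offset 3: leading byte 0xEA = 11101010 → 3-byte char #2 = EA 82 BE.
Offset 6: leading byte 0xF3 = 11110011 → 4-byte char #3 = F3 9B B2 9D.
Offset 10: leading byte 0xE5 = 11100101 → 3-byte char #4 = E5 BF A4.
Offset 13: leading byte 0xD8 = 11011000 → 2-byte char #5 = D8 BC.
Leading byte 0xD8 = 11011000 matches 110xxxxx → 2-byte sequence.
Byte 1: 0xD8 = 11011000, payload 11000 (5 bits).
Byte 2: 0xBC = 10111100 (10xxxxxx ✓), payload 111100.
Concatenate: 11000111100 = 0x63C (11 bits → U+063C).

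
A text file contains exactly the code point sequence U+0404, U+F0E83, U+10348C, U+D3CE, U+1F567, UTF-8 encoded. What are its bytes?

D0 84 F3 B0 BA 83 F4 83 92 8C ED 8F 8E F0 9F 95 A7

U+0404: 2-byte form → D0 84.
U+F0E83: 4-byte form → F3 B0 BA 83.
U+10348C: 4-byte form → F4 83 92 8C.
U+D3CE: 3-byte form → ED 8F 8E.
U+1F567: 4-byte form → F0 9F 95 A7.
Concatenated (17 bytes): D0 84 F3 B0 BA 83 F4 83 92 8C ED 8F 8E F0 9F 95 A7.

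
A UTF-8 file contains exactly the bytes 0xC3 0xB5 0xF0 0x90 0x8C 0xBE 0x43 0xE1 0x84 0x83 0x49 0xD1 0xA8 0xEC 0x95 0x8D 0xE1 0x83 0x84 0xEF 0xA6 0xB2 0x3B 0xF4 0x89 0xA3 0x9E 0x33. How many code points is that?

Byte at offset 0: 0xC3 = 11000011 → 2-byte char (#1). Advance 2.
Byte at offset 2: 0xF0 = 11110000 → 4-byte char (#2). Advance 4.
Byte at offset 6: 0x43 = 01000011 → 1-byte char (#3). Advance 1.
Byte at offset 7: 0xE1 = 11100001 → 3-byte char (#4). Advance 3.
Byte at offset 10: 0x49 = 01001001 → 1-byte char (#5). Advance 1.
Byte at offset 11: 0xD1 = 11010001 → 2-byte char (#6). Advance 2.
Byte at offset 13: 0xEC = 11101100 → 3-byte char (#7). Advance 3.
Byte at offset 16: 0xE1 = 11100001 → 3-byte char (#8). Advance 3.
Byte at offset 19: 0xEF = 11101111 → 3-byte char (#9). Advance 3.
Byte at offset 22: 0x3B = 00111011 → 1-byte char (#10). Advance 1.
Byte at offset 23: 0xF4 = 11110100 → 4-byte char (#11). Advance 4.
Byte at offset 27: 0x33 = 00110011 → 1-byte char (#12). Advance 1.
Reached end at offset 28 after 12 code points.

12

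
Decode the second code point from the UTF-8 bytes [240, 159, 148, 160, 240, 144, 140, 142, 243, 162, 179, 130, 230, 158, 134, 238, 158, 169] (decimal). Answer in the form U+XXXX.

U+1030E

Offset 0: leading byte 0xF0 = 11110000 → 4-byte char #1 = F0 9F 94 A0.
Offset 4: leading byte 0xF0 = 11110000 → 4-byte char #2 = F0 90 8C 8E.
Leading byte 0xF0 = 11110000 matches 11110xxx → 4-byte sequence.
Byte 1: 0xF0 = 11110000, payload 000 (3 bits).
Byte 2: 0x90 = 10010000 (10xxxxxx ✓), payload 010000.
Byte 3: 0x8C = 10001100 (10xxxxxx ✓), payload 001100.
Byte 4: 0x8E = 10001110 (10xxxxxx ✓), payload 001110.
Concatenate: 000010000001100001110 = 0x1030E (21 bits → U+1030E).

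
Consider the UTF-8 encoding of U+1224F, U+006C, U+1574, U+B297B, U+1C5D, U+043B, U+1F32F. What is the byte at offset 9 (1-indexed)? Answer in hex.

0xF2

1-indexed offset 9 is 0-indexed offset 8.
U+1224F → 4-byte form F0 92 89 8F at offsets 0–3.
U+006C → 1-byte form 6C at offsets 4–4.
U+1574 → 3-byte form E1 95 B4 at offsets 5–7.
U+B297B → 4-byte form F2 B2 A5 BB at offsets 8–11.
Offset 8 falls in char 4's range; it's byte 1 of F2 B2 A5 BB = 0xF2.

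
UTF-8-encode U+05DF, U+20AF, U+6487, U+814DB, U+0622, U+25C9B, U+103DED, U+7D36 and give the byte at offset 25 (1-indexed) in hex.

1-indexed offset 25 is 0-indexed offset 24.
U+05DF → 2-byte form D7 9F at offsets 0–1.
U+20AF → 3-byte form E2 82 AF at offsets 2–4.
U+6487 → 3-byte form E6 92 87 at offsets 5–7.
U+814DB → 4-byte form F2 81 93 9B at offsets 8–11.
U+0622 → 2-byte form D8 A2 at offsets 12–13.
U+25C9B → 4-byte form F0 A5 B2 9B at offsets 14–17.
U+103DED → 4-byte form F4 83 B7 AD at offsets 18–21.
U+7D36 → 3-byte form E7 B4 B6 at offsets 22–24.
Offset 24 falls in char 8's range; it's byte 3 of E7 B4 B6 = 0xB6.

0xB6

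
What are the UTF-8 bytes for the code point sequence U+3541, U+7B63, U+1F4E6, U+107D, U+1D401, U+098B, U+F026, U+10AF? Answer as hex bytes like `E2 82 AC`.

U+3541: 3-byte form → E3 95 81.
U+7B63: 3-byte form → E7 AD A3.
U+1F4E6: 4-byte form → F0 9F 93 A6.
U+107D: 3-byte form → E1 81 BD.
U+1D401: 4-byte form → F0 9D 90 81.
U+098B: 3-byte form → E0 A6 8B.
U+F026: 3-byte form → EF 80 A6.
U+10AF: 3-byte form → E1 82 AF.
Concatenated (26 bytes): E3 95 81 E7 AD A3 F0 9F 93 A6 E1 81 BD F0 9D 90 81 E0 A6 8B EF 80 A6 E1 82 AF.

E3 95 81 E7 AD A3 F0 9F 93 A6 E1 81 BD F0 9D 90 81 E0 A6 8B EF 80 A6 E1 82 AF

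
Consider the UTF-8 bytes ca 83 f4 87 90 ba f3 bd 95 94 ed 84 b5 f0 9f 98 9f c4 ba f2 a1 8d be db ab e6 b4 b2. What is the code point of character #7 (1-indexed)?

U+A137E

Offset 0: leading byte 0xCA = 11001010 → 2-byte char #1 = CA 83.
Offset 2: leading byte 0xF4 = 11110100 → 4-byte char #2 = F4 87 90 BA.
Offset 6: leading byte 0xF3 = 11110011 → 4-byte char #3 = F3 BD 95 94.
Offset 10: leading byte 0xED = 11101101 → 3-byte char #4 = ED 84 B5.
Offset 13: leading byte 0xF0 = 11110000 → 4-byte char #5 = F0 9F 98 9F.
Offset 17: leading byte 0xC4 = 11000100 → 2-byte char #6 = C4 BA.
Offset 19: leading byte 0xF2 = 11110010 → 4-byte char #7 = F2 A1 8D BE.
Leading byte 0xF2 = 11110010 matches 11110xxx → 4-byte sequence.
Byte 1: 0xF2 = 11110010, payload 010 (3 bits).
Byte 2: 0xA1 = 10100001 (10xxxxxx ✓), payload 100001.
Byte 3: 0x8D = 10001101 (10xxxxxx ✓), payload 001101.
Byte 4: 0xBE = 10111110 (10xxxxxx ✓), payload 111110.
Concatenate: 010100001001101111110 = 0xA137E (21 bits → U+A137E).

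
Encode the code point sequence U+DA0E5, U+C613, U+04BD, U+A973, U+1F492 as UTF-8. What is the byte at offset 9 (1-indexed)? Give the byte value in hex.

0xBD

1-indexed offset 9 is 0-indexed offset 8.
U+DA0E5 → 4-byte form F3 9A 83 A5 at offsets 0–3.
U+C613 → 3-byte form EC 98 93 at offsets 4–6.
U+04BD → 2-byte form D2 BD at offsets 7–8.
Offset 8 falls in char 3's range; it's byte 2 of D2 BD = 0xBD.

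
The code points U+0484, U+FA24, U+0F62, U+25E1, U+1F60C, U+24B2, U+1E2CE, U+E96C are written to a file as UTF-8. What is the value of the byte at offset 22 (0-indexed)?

U+0484 → 2-byte form D2 84 at offsets 0–1.
U+FA24 → 3-byte form EF A8 A4 at offsets 2–4.
U+0F62 → 3-byte form E0 BD A2 at offsets 5–7.
U+25E1 → 3-byte form E2 97 A1 at offsets 8–10.
U+1F60C → 4-byte form F0 9F 98 8C at offsets 11–14.
U+24B2 → 3-byte form E2 92 B2 at offsets 15–17.
U+1E2CE → 4-byte form F0 9E 8B 8E at offsets 18–21.
U+E96C → 3-byte form EE A5 AC at offsets 22–24.
Offset 22 falls in char 8's range; it's byte 1 of EE A5 AC = 0xEE.

0xEE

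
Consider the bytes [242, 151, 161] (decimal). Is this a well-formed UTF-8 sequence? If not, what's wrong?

invalid (sequence truncated)

Leading byte 0xF2 = 11110010 → 4-byte form, but only 3 bytes are present.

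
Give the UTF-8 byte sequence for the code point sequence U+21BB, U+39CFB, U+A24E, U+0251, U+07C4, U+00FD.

U+21BB: 3-byte form → E2 86 BB.
U+39CFB: 4-byte form → F0 B9 B3 BB.
U+A24E: 3-byte form → EA 89 8E.
U+0251: 2-byte form → C9 91.
U+07C4: 2-byte form → DF 84.
U+00FD: 2-byte form → C3 BD.
Concatenated (16 bytes): E2 86 BB F0 B9 B3 BB EA 89 8E C9 91 DF 84 C3 BD.

E2 86 BB F0 B9 B3 BB EA 89 8E C9 91 DF 84 C3 BD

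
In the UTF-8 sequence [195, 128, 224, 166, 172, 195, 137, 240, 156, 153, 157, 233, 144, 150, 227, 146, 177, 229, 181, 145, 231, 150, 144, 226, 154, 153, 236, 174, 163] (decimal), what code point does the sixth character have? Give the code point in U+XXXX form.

U+34B1

Offset 0: leading byte 0xC3 = 11000011 → 2-byte char #1 = C3 80.
Offset 2: leading byte 0xE0 = 11100000 → 3-byte char #2 = E0 A6 AC.
Offset 5: leading byte 0xC3 = 11000011 → 2-byte char #3 = C3 89.
Offset 7: leading byte 0xF0 = 11110000 → 4-byte char #4 = F0 9C 99 9D.
Offset 11: leading byte 0xE9 = 11101001 → 3-byte char #5 = E9 90 96.
Offset 14: leading byte 0xE3 = 11100011 → 3-byte char #6 = E3 92 B1.
Leading byte 0xE3 = 11100011 matches 1110xxxx → 3-byte sequence.
Byte 1: 0xE3 = 11100011, payload 0011 (4 bits).
Byte 2: 0x92 = 10010010 (10xxxxxx ✓), payload 010010.
Byte 3: 0xB1 = 10110001 (10xxxxxx ✓), payload 110001.
Concatenate: 0011010010110001 = 0x34B1 (16 bits → U+34B1).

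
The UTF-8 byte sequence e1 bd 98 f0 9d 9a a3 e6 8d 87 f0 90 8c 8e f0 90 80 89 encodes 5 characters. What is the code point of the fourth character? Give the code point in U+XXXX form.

U+1030E

Offset 0: leading byte 0xE1 = 11100001 → 3-byte char #1 = E1 BD 98.
Offset 3: leading byte 0xF0 = 11110000 → 4-byte char #2 = F0 9D 9A A3.
Offset 7: leading byte 0xE6 = 11100110 → 3-byte char #3 = E6 8D 87.
Offset 10: leading byte 0xF0 = 11110000 → 4-byte char #4 = F0 90 8C 8E.
Leading byte 0xF0 = 11110000 matches 11110xxx → 4-byte sequence.
Byte 1: 0xF0 = 11110000, payload 000 (3 bits).
Byte 2: 0x90 = 10010000 (10xxxxxx ✓), payload 010000.
Byte 3: 0x8C = 10001100 (10xxxxxx ✓), payload 001100.
Byte 4: 0x8E = 10001110 (10xxxxxx ✓), payload 001110.
Concatenate: 000010000001100001110 = 0x1030E (21 bits → U+1030E).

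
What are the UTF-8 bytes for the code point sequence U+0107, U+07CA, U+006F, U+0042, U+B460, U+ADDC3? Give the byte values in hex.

C4 87 DF 8A 6F 42 EB 91 A0 F2 AD B7 83

U+0107: 2-byte form → C4 87.
U+07CA: 2-byte form → DF 8A.
U+006F: 1-byte form → 6F.
U+0042: 1-byte form → 42.
U+B460: 3-byte form → EB 91 A0.
U+ADDC3: 4-byte form → F2 AD B7 83.
Concatenated (13 bytes): C4 87 DF 8A 6F 42 EB 91 A0 F2 AD B7 83.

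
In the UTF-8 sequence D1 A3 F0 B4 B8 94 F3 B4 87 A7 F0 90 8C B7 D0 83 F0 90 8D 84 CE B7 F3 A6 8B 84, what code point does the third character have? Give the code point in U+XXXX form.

Offset 0: leading byte 0xD1 = 11010001 → 2-byte char #1 = D1 A3.
Offset 2: leading byte 0xF0 = 11110000 → 4-byte char #2 = F0 B4 B8 94.
Offset 6: leading byte 0xF3 = 11110011 → 4-byte char #3 = F3 B4 87 A7.
Leading byte 0xF3 = 11110011 matches 11110xxx → 4-byte sequence.
Byte 1: 0xF3 = 11110011, payload 011 (3 bits).
Byte 2: 0xB4 = 10110100 (10xxxxxx ✓), payload 110100.
Byte 3: 0x87 = 10000111 (10xxxxxx ✓), payload 000111.
Byte 4: 0xA7 = 10100111 (10xxxxxx ✓), payload 100111.
Concatenate: 011110100000111100111 = 0xF41E7 (21 bits → U+F41E7).

U+F41E7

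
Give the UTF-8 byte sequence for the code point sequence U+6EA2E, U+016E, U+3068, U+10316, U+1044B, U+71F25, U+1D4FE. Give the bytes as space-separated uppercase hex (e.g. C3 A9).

F1 AE A8 AE C5 AE E3 81 A8 F0 90 8C 96 F0 90 91 8B F1 B1 BC A5 F0 9D 93 BE

U+6EA2E: 4-byte form → F1 AE A8 AE.
U+016E: 2-byte form → C5 AE.
U+3068: 3-byte form → E3 81 A8.
U+10316: 4-byte form → F0 90 8C 96.
U+1044B: 4-byte form → F0 90 91 8B.
U+71F25: 4-byte form → F1 B1 BC A5.
U+1D4FE: 4-byte form → F0 9D 93 BE.
Concatenated (25 bytes): F1 AE A8 AE C5 AE E3 81 A8 F0 90 8C 96 F0 90 91 8B F1 B1 BC A5 F0 9D 93 BE.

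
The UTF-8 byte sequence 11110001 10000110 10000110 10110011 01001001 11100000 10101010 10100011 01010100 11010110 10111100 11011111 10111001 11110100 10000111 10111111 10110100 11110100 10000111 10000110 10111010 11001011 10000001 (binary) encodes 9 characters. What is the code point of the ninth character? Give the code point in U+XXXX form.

U+02C1

Offset 0: leading byte 0xF1 = 11110001 → 4-byte char #1 = F1 86 86 B3.
Offset 4: leading byte 0x49 = 01001001 → 1-byte char #2 = 49.
Offset 5: leading byte 0xE0 = 11100000 → 3-byte char #3 = E0 AA A3.
Offset 8: leading byte 0x54 = 01010100 → 1-byte char #4 = 54.
Offset 9: leading byte 0xD6 = 11010110 → 2-byte char #5 = D6 BC.
Offset 11: leading byte 0xDF = 11011111 → 2-byte char #6 = DF B9.
Offset 13: leading byte 0xF4 = 11110100 → 4-byte char #7 = F4 87 BF B4.
Offset 17: leading byte 0xF4 = 11110100 → 4-byte char #8 = F4 87 86 BA.
Offset 21: leading byte 0xCB = 11001011 → 2-byte char #9 = CB 81.
Leading byte 0xCB = 11001011 matches 110xxxxx → 2-byte sequence.
Byte 1: 0xCB = 11001011, payload 01011 (5 bits).
Byte 2: 0x81 = 10000001 (10xxxxxx ✓), payload 000001.
Concatenate: 01011000001 = 0x2C1 (11 bits → U+02C1).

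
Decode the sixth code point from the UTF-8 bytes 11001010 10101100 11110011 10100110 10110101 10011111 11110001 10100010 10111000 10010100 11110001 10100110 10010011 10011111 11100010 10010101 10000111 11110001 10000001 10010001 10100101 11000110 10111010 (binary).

U+41465

Offset 0: leading byte 0xCA = 11001010 → 2-byte char #1 = CA AC.
Offset 2: leading byte 0xF3 = 11110011 → 4-byte char #2 = F3 A6 B5 9F.
Offset 6: leading byte 0xF1 = 11110001 → 4-byte char #3 = F1 A2 B8 94.
Offset 10: leading byte 0xF1 = 11110001 → 4-byte char #4 = F1 A6 93 9F.
Offset 14: leading byte 0xE2 = 11100010 → 3-byte char #5 = E2 95 87.
Offset 17: leading byte 0xF1 = 11110001 → 4-byte char #6 = F1 81 91 A5.
Leading byte 0xF1 = 11110001 matches 11110xxx → 4-byte sequence.
Byte 1: 0xF1 = 11110001, payload 001 (3 bits).
Byte 2: 0x81 = 10000001 (10xxxxxx ✓), payload 000001.
Byte 3: 0x91 = 10010001 (10xxxxxx ✓), payload 010001.
Byte 4: 0xA5 = 10100101 (10xxxxxx ✓), payload 100101.
Concatenate: 001000001010001100101 = 0x41465 (21 bits → U+41465).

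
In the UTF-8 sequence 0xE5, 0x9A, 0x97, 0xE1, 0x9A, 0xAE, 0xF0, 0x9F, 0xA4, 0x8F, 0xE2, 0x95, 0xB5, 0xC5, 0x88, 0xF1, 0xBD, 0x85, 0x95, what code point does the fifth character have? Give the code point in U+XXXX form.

Offset 0: leading byte 0xE5 = 11100101 → 3-byte char #1 = E5 9A 97.
Offset 3: leading byte 0xE1 = 11100001 → 3-byte char #2 = E1 9A AE.
Offset 6: leading byte 0xF0 = 11110000 → 4-byte char #3 = F0 9F A4 8F.
Offset 10: leading byte 0xE2 = 11100010 → 3-byte char #4 = E2 95 B5.
Offset 13: leading byte 0xC5 = 11000101 → 2-byte char #5 = C5 88.
Leading byte 0xC5 = 11000101 matches 110xxxxx → 2-byte sequence.
Byte 1: 0xC5 = 11000101, payload 00101 (5 bits).
Byte 2: 0x88 = 10001000 (10xxxxxx ✓), payload 001000.
Concatenate: 00101001000 = 0x148 (11 bits → U+0148).

U+0148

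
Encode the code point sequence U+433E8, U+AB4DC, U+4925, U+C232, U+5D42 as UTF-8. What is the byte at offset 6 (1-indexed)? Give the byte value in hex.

0xAB

1-indexed offset 6 is 0-indexed offset 5.
U+433E8 → 4-byte form F1 83 8F A8 at offsets 0–3.
U+AB4DC → 4-byte form F2 AB 93 9C at offsets 4–7.
Offset 5 falls in char 2's range; it's byte 2 of F2 AB 93 9C = 0xAB.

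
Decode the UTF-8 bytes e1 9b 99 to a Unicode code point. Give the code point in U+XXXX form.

U+16D9

Leading byte 0xE1 = 11100001 matches 1110xxxx → 3-byte sequence.
Byte 1: 0xE1 = 11100001, payload 0001 (4 bits).
Byte 2: 0x9B = 10011011 (10xxxxxx ✓), payload 011011.
Byte 3: 0x99 = 10011001 (10xxxxxx ✓), payload 011001.
Concatenate: 0001011011011001 = 0x16D9 (16 bits → U+16D9).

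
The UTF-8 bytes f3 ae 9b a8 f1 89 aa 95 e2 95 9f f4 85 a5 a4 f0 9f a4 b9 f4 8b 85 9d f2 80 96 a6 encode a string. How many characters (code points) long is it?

7

Byte at offset 0: 0xF3 = 11110011 → 4-byte char (#1). Advance 4.
Byte at offset 4: 0xF1 = 11110001 → 4-byte char (#2). Advance 4.
Byte at offset 8: 0xE2 = 11100010 → 3-byte char (#3). Advance 3.
Byte at offset 11: 0xF4 = 11110100 → 4-byte char (#4). Advance 4.
Byte at offset 15: 0xF0 = 11110000 → 4-byte char (#5). Advance 4.
Byte at offset 19: 0xF4 = 11110100 → 4-byte char (#6). Advance 4.
Byte at offset 23: 0xF2 = 11110010 → 4-byte char (#7). Advance 4.
Reached end at offset 27 after 7 code points.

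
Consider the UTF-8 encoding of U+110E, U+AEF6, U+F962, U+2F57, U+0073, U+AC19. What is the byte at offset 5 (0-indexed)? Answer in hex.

0xB6

U+110E → 3-byte form E1 84 8E at offsets 0–2.
U+AEF6 → 3-byte form EA BB B6 at offsets 3–5.
Offset 5 falls in char 2's range; it's byte 3 of EA BB B6 = 0xB6.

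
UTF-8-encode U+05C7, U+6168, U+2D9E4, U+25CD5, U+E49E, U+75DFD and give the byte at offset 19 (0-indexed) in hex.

U+05C7 → 2-byte form D7 87 at offsets 0–1.
U+6168 → 3-byte form E6 85 A8 at offsets 2–4.
U+2D9E4 → 4-byte form F0 AD A7 A4 at offsets 5–8.
U+25CD5 → 4-byte form F0 A5 B3 95 at offsets 9–12.
U+E49E → 3-byte form EE 92 9E at offsets 13–15.
U+75DFD → 4-byte form F1 B5 B7 BD at offsets 16–19.
Offset 19 falls in char 6's range; it's byte 4 of F1 B5 B7 BD = 0xBD.

0xBD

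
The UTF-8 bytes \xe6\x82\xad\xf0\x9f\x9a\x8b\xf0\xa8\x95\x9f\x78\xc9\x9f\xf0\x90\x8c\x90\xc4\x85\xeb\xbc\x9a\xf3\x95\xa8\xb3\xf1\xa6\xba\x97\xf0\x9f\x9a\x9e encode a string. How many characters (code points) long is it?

11

Byte at offset 0: 0xE6 = 11100110 → 3-byte char (#1). Advance 3.
Byte at offset 3: 0xF0 = 11110000 → 4-byte char (#2). Advance 4.
Byte at offset 7: 0xF0 = 11110000 → 4-byte char (#3). Advance 4.
Byte at offset 11: 0x78 = 01111000 → 1-byte char (#4). Advance 1.
Byte at offset 12: 0xC9 = 11001001 → 2-byte char (#5). Advance 2.
Byte at offset 14: 0xF0 = 11110000 → 4-byte char (#6). Advance 4.
Byte at offset 18: 0xC4 = 11000100 → 2-byte char (#7). Advance 2.
Byte at offset 20: 0xEB = 11101011 → 3-byte char (#8). Advance 3.
Byte at offset 23: 0xF3 = 11110011 → 4-byte char (#9). Advance 4.
Byte at offset 27: 0xF1 = 11110001 → 4-byte char (#10). Advance 4.
Byte at offset 31: 0xF0 = 11110000 → 4-byte char (#11). Advance 4.
Reached end at offset 35 after 11 code points.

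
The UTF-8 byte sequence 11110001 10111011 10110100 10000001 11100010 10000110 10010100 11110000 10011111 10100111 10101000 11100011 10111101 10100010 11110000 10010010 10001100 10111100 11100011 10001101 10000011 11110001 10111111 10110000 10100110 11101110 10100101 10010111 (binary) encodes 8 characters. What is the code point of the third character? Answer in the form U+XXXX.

U+1F9E8

Offset 0: leading byte 0xF1 = 11110001 → 4-byte char #1 = F1 BB B4 81.
Offset 4: leading byte 0xE2 = 11100010 → 3-byte char #2 = E2 86 94.
Offset 7: leading byte 0xF0 = 11110000 → 4-byte char #3 = F0 9F A7 A8.
Leading byte 0xF0 = 11110000 matches 11110xxx → 4-byte sequence.
Byte 1: 0xF0 = 11110000, payload 000 (3 bits).
Byte 2: 0x9F = 10011111 (10xxxxxx ✓), payload 011111.
Byte 3: 0xA7 = 10100111 (10xxxxxx ✓), payload 100111.
Byte 4: 0xA8 = 10101000 (10xxxxxx ✓), payload 101000.
Concatenate: 000011111100111101000 = 0x1F9E8 (21 bits → U+1F9E8).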